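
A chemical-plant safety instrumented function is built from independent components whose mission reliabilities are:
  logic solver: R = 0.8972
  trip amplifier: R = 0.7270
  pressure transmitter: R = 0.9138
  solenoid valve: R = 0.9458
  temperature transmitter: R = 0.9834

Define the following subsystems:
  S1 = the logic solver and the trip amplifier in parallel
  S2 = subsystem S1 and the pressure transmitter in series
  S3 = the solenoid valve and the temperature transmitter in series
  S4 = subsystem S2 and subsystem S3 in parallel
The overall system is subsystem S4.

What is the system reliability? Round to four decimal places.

0.9922

Parallel (logic solver and trip amplifier): 1 − (1 − 0.897200)(1 − 0.727000) = 0.971936
Series ([0.971936] and pressure transmitter): 0.971936 × 0.913800 = 0.888155
Series (solenoid valve and temperature transmitter): 0.945800 × 0.983400 = 0.930100
Parallel ([0.888155] and [0.930100]): 1 − (1 − 0.888155)(1 − 0.930100) = 0.9922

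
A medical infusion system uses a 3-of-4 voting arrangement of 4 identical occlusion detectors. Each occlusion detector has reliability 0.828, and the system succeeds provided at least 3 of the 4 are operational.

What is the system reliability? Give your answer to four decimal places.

0.8606

R = Σ_{i=3}^{4} C(4,i) p^i (1−p)^{4−i} with p = 0.828
C(4,3)·0.828^3·0.172^1 = 0.390553
C(4,4)·0.828^4·0.172^0 = 0.470025
Sum = 0.8606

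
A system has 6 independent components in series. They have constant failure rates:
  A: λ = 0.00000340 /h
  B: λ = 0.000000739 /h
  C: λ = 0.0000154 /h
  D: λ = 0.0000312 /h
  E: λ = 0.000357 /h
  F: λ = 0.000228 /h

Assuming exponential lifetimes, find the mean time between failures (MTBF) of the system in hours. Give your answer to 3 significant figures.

Series of exponential components: λ_sys = Σ λ_i
λ_sys = 0.00000340 + 0.000000739 + 0.0000154 + 0.0000312 + 0.000357 + 0.000228 = 6.3574e-04 /h
MTBF = 1 / λ_sys = 1570 h

1570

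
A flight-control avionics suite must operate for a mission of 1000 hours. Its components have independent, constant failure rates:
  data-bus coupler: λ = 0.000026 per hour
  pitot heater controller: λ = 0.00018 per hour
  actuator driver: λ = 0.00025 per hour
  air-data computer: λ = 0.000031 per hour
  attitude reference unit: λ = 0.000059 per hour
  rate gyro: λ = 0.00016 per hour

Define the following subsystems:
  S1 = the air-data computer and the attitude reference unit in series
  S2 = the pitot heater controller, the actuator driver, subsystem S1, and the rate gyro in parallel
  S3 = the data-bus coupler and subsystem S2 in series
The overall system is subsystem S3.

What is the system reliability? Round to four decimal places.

R(data-bus coupler) = exp(−0.000026 × 1000) = 0.974335
R(pitot heater controller) = exp(−0.00018 × 1000) = 0.835270
R(actuator driver) = exp(−0.00025 × 1000) = 0.778801
R(air-data computer) = exp(−0.000031 × 1000) = 0.969476
R(attitude reference unit) = exp(−0.000059 × 1000) = 0.942707
R(rate gyro) = exp(−0.00016 × 1000) = 0.852144
Series (air-data computer and attitude reference unit): 0.969476 × 0.942707 = 0.913932
Parallel (pitot heater controller, actuator driver, [0.913932], and rate gyro): 1 − (1 − 0.835270)(1 − 0.778801)(1 − 0.913932)(1 − 0.852144) = 0.999536
Series (data-bus coupler and [0.999536]): 0.974335 × 0.999536 = 0.9739

0.9739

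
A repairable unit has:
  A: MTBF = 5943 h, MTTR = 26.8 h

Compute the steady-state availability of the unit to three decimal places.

0.996

A(A) = MTBF/(MTBF+MTTR) = 5943/(5943+26.8) = 0.996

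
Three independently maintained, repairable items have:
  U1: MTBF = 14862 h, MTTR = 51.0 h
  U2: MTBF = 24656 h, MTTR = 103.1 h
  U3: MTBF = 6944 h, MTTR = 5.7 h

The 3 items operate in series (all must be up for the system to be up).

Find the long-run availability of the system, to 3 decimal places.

A(U1) = MTBF/(MTBF+MTTR) = 14862/(14862+51.0) = 0.996580
A(U2) = MTBF/(MTBF+MTTR) = 24656/(24656+103.1) = 0.995836
A(U3) = MTBF/(MTBF+MTTR) = 6944/(6944+5.7) = 0.999180
Series availability: 0.996580 × 0.995836 × 0.999180 = 0.992

0.992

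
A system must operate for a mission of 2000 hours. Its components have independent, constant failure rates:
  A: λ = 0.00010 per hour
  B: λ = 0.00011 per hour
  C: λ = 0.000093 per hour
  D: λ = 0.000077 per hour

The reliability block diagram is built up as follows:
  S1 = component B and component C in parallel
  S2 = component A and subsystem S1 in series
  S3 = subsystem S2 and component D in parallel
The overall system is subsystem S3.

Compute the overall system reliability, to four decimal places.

0.9702

R(A) = exp(−0.00010 × 2000) = 0.818731
R(B) = exp(−0.00011 × 2000) = 0.802519
R(C) = exp(−0.000093 × 2000) = 0.830274
R(D) = exp(−0.000077 × 2000) = 0.857272
Parallel (B and C): 1 − (1 − 0.802519)(1 − 0.830274) = 0.966482
Series (A and [0.966482]): 0.818731 × 0.966482 = 0.791289
Parallel ([0.791289] and D): 1 − (1 − 0.791289)(1 − 0.857272) = 0.9702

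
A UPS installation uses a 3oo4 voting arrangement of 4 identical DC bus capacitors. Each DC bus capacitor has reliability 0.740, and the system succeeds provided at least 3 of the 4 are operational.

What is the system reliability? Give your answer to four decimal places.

R = Σ_{i=3}^{4} C(4,i) p^i (1−p)^{4−i} with p = 0.740
C(4,3)·0.740^3·0.260^1 = 0.421433
C(4,4)·0.740^4·0.260^0 = 0.299866
Sum = 0.7213

0.7213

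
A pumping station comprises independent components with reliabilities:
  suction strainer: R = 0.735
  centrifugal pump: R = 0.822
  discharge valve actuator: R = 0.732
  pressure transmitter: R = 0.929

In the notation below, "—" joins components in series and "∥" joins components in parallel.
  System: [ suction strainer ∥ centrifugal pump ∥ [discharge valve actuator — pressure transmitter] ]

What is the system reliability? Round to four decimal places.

0.9849

Series (discharge valve actuator and pressure transmitter): 0.732000 × 0.929000 = 0.680028
Parallel (suction strainer, centrifugal pump, and [0.680028]): 1 − (1 − 0.735000)(1 − 0.822000)(1 − 0.680028) = 0.9849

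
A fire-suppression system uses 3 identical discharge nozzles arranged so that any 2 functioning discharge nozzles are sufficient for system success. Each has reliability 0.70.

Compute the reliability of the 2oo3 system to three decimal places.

R = Σ_{i=2}^{3} C(3,i) p^i (1−p)^{3−i} with p = 0.70
C(3,2)·0.70^2·0.30^1 = 0.44100
C(3,3)·0.70^3·0.30^0 = 0.34300
Sum = 0.784

0.784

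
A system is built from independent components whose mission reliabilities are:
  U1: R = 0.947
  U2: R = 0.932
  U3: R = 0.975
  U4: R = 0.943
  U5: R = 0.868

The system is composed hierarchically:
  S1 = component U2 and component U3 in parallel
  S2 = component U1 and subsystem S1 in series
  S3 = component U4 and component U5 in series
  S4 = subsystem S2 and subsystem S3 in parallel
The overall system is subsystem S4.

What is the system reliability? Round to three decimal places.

0.990

Parallel (U2 and U3): 1 − (1 − 0.93200)(1 − 0.97500) = 0.99830
Series (U1 and [0.99830]): 0.94700 × 0.99830 = 0.94539
Series (U4 and U5): 0.94300 × 0.86800 = 0.81852
Parallel ([0.94539] and [0.81852]): 1 − (1 − 0.94539)(1 − 0.81852) = 0.990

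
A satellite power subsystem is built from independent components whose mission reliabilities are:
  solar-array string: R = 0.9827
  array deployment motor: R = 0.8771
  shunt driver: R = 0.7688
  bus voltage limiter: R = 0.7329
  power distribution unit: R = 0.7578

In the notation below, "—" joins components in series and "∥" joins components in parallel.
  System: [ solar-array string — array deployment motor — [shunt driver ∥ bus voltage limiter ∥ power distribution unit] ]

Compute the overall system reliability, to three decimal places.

Parallel (shunt driver, bus voltage limiter, and power distribution unit): 1 − (1 − 0.76880)(1 − 0.73290)(1 − 0.75780) = 0.98504
Series (solar-array string, array deployment motor, and [0.98504]): 0.98270 × 0.87710 × 0.98504 = 0.849

0.849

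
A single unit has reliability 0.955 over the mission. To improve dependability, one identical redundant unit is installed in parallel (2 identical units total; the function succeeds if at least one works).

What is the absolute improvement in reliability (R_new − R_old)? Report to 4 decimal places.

0.0430

R_before = 0.955
R_after = 1 − (1 − 0.955)^2 = 0.9980
ΔR = 0.9980 − 0.955 = 0.0430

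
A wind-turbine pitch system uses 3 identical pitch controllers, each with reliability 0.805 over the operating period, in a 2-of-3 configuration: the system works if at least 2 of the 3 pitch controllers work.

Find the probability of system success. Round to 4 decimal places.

0.9008

R = Σ_{i=2}^{3} C(3,i) p^i (1−p)^{3−i} with p = 0.805
C(3,2)·0.805^2·0.195^1 = 0.379095
C(3,3)·0.805^3·0.195^0 = 0.521660
Sum = 0.9008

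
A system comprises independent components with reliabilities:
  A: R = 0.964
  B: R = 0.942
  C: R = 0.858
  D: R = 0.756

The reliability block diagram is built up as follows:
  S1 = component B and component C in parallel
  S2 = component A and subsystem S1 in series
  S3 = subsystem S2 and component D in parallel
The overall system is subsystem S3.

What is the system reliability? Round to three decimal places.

Parallel (B and C): 1 − (1 − 0.94200)(1 − 0.85800) = 0.99176
Series (A and [0.99176]): 0.96400 × 0.99176 = 0.95606
Parallel ([0.95606] and D): 1 − (1 − 0.95606)(1 − 0.75600) = 0.989

0.989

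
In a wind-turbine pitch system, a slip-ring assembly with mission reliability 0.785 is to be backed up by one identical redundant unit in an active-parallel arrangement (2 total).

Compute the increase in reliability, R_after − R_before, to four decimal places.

0.1688

R_before = 0.785
R_after = 1 − (1 − 0.785)^2 = 0.9538
ΔR = 0.9538 − 0.785 = 0.1688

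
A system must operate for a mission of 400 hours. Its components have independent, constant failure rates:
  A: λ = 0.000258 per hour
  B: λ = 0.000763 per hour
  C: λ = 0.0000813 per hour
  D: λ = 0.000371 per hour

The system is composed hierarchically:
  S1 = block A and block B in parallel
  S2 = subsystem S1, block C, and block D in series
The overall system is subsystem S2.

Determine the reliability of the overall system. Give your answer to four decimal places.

R(A) = exp(−0.000258 × 400) = 0.901947
R(B) = exp(−0.000763 × 400) = 0.736976
R(C) = exp(−0.0000813 × 400) = 0.968003
R(D) = exp(−0.000371 × 400) = 0.862086
Parallel (A and B): 1 − (1 − 0.901947)(1 − 0.736976) = 0.974210
Series ([0.974210], C, and D): 0.974210 × 0.968003 × 0.862086 = 0.8130

0.8130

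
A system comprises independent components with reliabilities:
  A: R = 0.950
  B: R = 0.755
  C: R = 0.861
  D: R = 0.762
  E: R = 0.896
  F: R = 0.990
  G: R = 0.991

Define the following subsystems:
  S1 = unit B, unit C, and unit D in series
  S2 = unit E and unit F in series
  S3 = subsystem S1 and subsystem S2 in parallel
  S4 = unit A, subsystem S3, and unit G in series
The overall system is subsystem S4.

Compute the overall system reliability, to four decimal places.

Series (B, C, and D): 0.755000 × 0.861000 × 0.762000 = 0.495342
Series (E and F): 0.896000 × 0.990000 = 0.887040
Parallel ([0.495342] and [0.887040]): 1 − (1 − 0.495342)(1 − 0.887040) = 0.942994
Series (A, [0.942994], and G): 0.950000 × 0.942994 × 0.991000 = 0.8878

0.8878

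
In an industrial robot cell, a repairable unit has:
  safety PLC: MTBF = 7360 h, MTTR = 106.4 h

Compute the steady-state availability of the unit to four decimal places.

A(safety PLC) = MTBF/(MTBF+MTTR) = 7360/(7360+106.4) = 0.9857

0.9857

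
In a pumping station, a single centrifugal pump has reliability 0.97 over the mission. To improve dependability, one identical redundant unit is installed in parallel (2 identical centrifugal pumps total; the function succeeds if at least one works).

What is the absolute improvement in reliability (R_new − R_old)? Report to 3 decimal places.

0.029

R_before = 0.97
R_after = 1 − (1 − 0.97)^2 = 0.999
ΔR = 0.999 − 0.97 = 0.029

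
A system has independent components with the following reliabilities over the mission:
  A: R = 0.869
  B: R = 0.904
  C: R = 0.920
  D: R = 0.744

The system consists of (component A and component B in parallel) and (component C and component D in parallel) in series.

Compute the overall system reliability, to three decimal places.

0.967

Parallel (A and B): 1 − (1 − 0.86900)(1 − 0.90400) = 0.98742
Parallel (C and D): 1 − (1 − 0.92000)(1 − 0.74400) = 0.97952
Series ([0.98742] and [0.97952]): 0.98742 × 0.97952 = 0.967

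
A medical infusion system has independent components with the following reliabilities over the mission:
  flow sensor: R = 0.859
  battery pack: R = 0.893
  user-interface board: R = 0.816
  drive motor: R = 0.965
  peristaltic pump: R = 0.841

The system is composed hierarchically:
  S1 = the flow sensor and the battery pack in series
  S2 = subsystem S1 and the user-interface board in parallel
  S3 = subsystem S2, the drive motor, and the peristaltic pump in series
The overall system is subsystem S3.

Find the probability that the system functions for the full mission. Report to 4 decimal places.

0.7768

Series (flow sensor and battery pack): 0.859000 × 0.893000 = 0.767087
Parallel ([0.767087] and user-interface board): 1 − (1 − 0.767087)(1 − 0.816000) = 0.957144
Series ([0.957144], drive motor, and peristaltic pump): 0.957144 × 0.965000 × 0.841000 = 0.7768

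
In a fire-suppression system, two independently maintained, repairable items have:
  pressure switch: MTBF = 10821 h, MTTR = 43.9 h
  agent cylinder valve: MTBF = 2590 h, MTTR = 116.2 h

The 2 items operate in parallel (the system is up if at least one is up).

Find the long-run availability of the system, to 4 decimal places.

A(pressure switch) = MTBF/(MTBF+MTTR) = 10821/(10821+43.9) = 0.995959
A(agent cylinder valve) = MTBF/(MTBF+MTTR) = 2590/(2590+116.2) = 0.957062
Parallel availability: 1 − (1 − 0.995959)(1 − 0.957062) = 0.9998

0.9998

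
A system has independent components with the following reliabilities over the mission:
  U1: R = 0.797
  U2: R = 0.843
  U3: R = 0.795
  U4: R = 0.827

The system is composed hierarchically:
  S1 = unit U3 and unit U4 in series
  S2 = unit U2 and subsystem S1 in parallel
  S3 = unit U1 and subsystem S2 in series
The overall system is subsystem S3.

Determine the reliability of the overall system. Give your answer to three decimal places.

Series (U3 and U4): 0.79500 × 0.82700 = 0.65747
Parallel (U2 and [0.65747]): 1 − (1 − 0.84300)(1 − 0.65747) = 0.94622
Series (U1 and [0.94622]): 0.79700 × 0.94622 = 0.754

0.754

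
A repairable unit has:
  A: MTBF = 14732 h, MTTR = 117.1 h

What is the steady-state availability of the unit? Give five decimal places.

A(A) = MTBF/(MTBF+MTTR) = 14732/(14732+117.1) = 0.99211

0.99211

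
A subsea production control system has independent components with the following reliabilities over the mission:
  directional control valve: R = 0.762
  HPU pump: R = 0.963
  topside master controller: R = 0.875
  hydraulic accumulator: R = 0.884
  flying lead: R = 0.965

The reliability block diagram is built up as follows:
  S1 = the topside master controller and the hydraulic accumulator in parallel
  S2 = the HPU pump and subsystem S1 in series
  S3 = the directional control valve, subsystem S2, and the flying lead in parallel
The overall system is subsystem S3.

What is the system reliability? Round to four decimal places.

0.9996

Parallel (topside master controller and hydraulic accumulator): 1 − (1 − 0.875000)(1 − 0.884000) = 0.985500
Series (HPU pump and [0.985500]): 0.963000 × 0.985500 = 0.949037
Parallel (directional control valve, [0.949037], and flying lead): 1 − (1 − 0.762000)(1 − 0.949037)(1 − 0.965000) = 0.9996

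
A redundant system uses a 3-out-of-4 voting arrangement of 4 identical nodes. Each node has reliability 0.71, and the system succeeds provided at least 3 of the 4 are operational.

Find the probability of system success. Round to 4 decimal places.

R = Σ_{i=3}^{4} C(4,i) p^i (1−p)^{4−i} with p = 0.71
C(4,3)·0.71^3·0.29^1 = 0.415177
C(4,4)·0.71^4·0.29^0 = 0.254117
Sum = 0.6693

0.6693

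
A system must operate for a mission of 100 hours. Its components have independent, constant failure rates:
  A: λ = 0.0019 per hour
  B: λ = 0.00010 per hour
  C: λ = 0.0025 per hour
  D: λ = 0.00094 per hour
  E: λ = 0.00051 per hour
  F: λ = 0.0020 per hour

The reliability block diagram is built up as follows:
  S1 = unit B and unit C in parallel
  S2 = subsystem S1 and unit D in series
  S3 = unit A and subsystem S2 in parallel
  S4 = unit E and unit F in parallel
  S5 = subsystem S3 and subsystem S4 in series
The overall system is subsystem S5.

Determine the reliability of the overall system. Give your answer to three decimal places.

0.975

R(A) = exp(−0.0019 × 100) = 0.82696
R(B) = exp(−0.00010 × 100) = 0.99005
R(C) = exp(−0.0025 × 100) = 0.77880
R(D) = exp(−0.00094 × 100) = 0.91028
R(E) = exp(−0.00051 × 100) = 0.95028
R(F) = exp(−0.0020 × 100) = 0.81873
Parallel (B and C): 1 − (1 − 0.99005)(1 − 0.77880) = 0.99780
Series ([0.99780] and D): 0.99780 × 0.91028 = 0.90828
Parallel (A and [0.90828]): 1 − (1 − 0.82696)(1 − 0.90828) = 0.98413
Parallel (E and F): 1 − (1 − 0.95028)(1 − 0.81873) = 0.99099
Series ([0.98413] and [0.99099]): 0.98413 × 0.99099 = 0.975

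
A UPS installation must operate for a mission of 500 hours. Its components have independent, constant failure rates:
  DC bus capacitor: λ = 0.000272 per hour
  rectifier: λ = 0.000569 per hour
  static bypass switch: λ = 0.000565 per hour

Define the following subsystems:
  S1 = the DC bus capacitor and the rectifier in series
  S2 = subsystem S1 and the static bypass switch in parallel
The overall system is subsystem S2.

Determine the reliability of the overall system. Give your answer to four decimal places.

0.9155

R(DC bus capacitor) = exp(−0.000272 × 500) = 0.872843
R(rectifier) = exp(−0.000569 × 500) = 0.752390
R(static bypass switch) = exp(−0.000565 × 500) = 0.753897
Series (DC bus capacitor and rectifier): 0.872843 × 0.752390 = 0.656718
Parallel ([0.656718] and static bypass switch): 1 − (1 − 0.656718)(1 − 0.753897) = 0.9155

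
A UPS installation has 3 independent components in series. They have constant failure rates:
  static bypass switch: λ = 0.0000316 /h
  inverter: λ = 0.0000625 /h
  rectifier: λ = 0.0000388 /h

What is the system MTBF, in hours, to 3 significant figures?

Series of exponential components: λ_sys = Σ λ_i
λ_sys = 0.0000316 + 0.0000625 + 0.0000388 = 1.3290e-04 /h
MTBF = 1 / λ_sys = 7520 h

7520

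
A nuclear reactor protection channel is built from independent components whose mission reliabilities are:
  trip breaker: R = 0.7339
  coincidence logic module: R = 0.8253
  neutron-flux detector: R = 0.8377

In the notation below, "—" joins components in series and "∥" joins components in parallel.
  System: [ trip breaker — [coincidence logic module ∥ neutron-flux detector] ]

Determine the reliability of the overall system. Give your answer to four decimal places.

Parallel (coincidence logic module and neutron-flux detector): 1 − (1 − 0.825300)(1 − 0.837700) = 0.971646
Series (trip breaker and [0.971646]): 0.733900 × 0.971646 = 0.7131

0.7131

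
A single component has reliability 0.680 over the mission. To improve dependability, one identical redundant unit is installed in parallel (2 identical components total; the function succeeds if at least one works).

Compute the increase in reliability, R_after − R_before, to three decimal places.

R_before = 0.680
R_after = 1 − (1 − 0.680)^2 = 0.898
ΔR = 0.898 − 0.680 = 0.218

0.218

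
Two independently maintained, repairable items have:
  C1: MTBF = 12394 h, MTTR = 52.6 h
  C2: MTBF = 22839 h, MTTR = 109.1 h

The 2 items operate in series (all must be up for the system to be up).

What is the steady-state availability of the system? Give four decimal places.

0.9910

A(C1) = MTBF/(MTBF+MTTR) = 12394/(12394+52.6) = 0.995774
A(C2) = MTBF/(MTBF+MTTR) = 22839/(22839+109.1) = 0.995246
Series availability: 0.995774 × 0.995246 = 0.9910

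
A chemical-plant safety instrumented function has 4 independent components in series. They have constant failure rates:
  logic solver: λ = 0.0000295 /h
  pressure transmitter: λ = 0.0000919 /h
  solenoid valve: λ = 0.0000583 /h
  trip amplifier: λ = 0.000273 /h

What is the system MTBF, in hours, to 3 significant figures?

Series of exponential components: λ_sys = Σ λ_i
λ_sys = 0.0000295 + 0.0000919 + 0.0000583 + 0.000273 = 4.5270e-04 /h
MTBF = 1 / λ_sys = 2210 h

2210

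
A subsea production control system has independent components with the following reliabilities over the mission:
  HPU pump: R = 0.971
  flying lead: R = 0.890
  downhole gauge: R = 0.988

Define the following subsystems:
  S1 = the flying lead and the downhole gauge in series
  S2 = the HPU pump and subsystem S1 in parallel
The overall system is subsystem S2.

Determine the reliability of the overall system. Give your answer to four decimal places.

Series (flying lead and downhole gauge): 0.890000 × 0.988000 = 0.879320
Parallel (HPU pump and [0.879320]): 1 − (1 − 0.971000)(1 − 0.879320) = 0.9965

0.9965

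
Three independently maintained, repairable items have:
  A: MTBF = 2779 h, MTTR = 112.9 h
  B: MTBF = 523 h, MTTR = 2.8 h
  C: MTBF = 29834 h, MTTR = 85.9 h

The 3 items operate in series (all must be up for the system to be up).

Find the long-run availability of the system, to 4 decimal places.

0.9531

A(A) = MTBF/(MTBF+MTTR) = 2779/(2779+112.9) = 0.960960
A(B) = MTBF/(MTBF+MTTR) = 523/(523+2.8) = 0.994675
A(C) = MTBF/(MTBF+MTTR) = 29834/(29834+85.9) = 0.997129
Series availability: 0.960960 × 0.994675 × 0.997129 = 0.9531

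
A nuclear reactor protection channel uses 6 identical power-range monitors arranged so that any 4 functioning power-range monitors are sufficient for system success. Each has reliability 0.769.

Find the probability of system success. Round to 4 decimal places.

R = Σ_{i=4}^{6} C(6,i) p^i (1−p)^{6−i} with p = 0.769
C(6,4)·0.769^4·0.231^2 = 0.279911
C(6,5)·0.769^5·0.231^1 = 0.372730
C(6,6)·0.769^6·0.231^0 = 0.206804
Sum = 0.8594

0.8594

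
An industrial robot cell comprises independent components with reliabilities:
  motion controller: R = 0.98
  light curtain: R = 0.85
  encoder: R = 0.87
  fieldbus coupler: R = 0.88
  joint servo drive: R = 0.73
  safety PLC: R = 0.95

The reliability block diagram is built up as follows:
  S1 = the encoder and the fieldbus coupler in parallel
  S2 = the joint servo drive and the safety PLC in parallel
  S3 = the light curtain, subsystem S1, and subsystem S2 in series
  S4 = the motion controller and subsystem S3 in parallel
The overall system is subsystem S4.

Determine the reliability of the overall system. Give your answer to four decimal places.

Parallel (encoder and fieldbus coupler): 1 − (1 − 0.870000)(1 − 0.880000) = 0.984400
Parallel (joint servo drive and safety PLC): 1 − (1 − 0.730000)(1 − 0.950000) = 0.986500
Series (light curtain, [0.984400], and [0.986500]): 0.850000 × 0.984400 × 0.986500 = 0.825444
Parallel (motion controller and [0.825444]): 1 − (1 − 0.980000)(1 − 0.825444) = 0.9965

0.9965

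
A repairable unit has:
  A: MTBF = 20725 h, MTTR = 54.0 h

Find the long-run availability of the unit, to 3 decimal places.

A(A) = MTBF/(MTBF+MTTR) = 20725/(20725+54.0) = 0.997

0.997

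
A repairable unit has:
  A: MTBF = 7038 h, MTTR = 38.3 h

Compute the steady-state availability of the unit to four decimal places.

A(A) = MTBF/(MTBF+MTTR) = 7038/(7038+38.3) = 0.9946

0.9946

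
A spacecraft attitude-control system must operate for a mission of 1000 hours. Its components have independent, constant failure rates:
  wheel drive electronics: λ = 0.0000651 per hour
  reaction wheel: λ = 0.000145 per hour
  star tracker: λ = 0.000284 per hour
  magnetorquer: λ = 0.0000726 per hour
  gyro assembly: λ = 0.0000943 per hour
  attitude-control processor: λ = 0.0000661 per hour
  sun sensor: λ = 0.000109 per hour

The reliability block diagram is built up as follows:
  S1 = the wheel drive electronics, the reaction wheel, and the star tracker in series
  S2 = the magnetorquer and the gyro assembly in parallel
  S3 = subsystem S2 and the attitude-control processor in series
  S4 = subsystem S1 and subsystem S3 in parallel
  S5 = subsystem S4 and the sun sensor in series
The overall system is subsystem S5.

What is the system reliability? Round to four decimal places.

0.8723

R(wheel drive electronics) = exp(−0.0000651 × 1000) = 0.936974
R(reaction wheel) = exp(−0.000145 × 1000) = 0.865022
R(star tracker) = exp(−0.000284 × 1000) = 0.752767
R(magnetorquer) = exp(−0.0000726 × 1000) = 0.929973
R(gyro assembly) = exp(−0.0000943 × 1000) = 0.910010
R(attitude-control processor) = exp(−0.0000661 × 1000) = 0.936037
R(sun sensor) = exp(−0.000109 × 1000) = 0.896730
Series (wheel drive electronics, reaction wheel, and star tracker): 0.936974 × 0.865022 × 0.752767 = 0.610120
Parallel (magnetorquer and gyro assembly): 1 − (1 − 0.929973)(1 − 0.910010) = 0.993698
Series ([0.993698] and attitude-control processor): 0.993698 × 0.936037 = 0.930138
Parallel ([0.610120] and [0.930138]): 1 − (1 − 0.610120)(1 − 0.930138) = 0.972762
Series ([0.972762] and sun sensor): 0.972762 × 0.896730 = 0.8723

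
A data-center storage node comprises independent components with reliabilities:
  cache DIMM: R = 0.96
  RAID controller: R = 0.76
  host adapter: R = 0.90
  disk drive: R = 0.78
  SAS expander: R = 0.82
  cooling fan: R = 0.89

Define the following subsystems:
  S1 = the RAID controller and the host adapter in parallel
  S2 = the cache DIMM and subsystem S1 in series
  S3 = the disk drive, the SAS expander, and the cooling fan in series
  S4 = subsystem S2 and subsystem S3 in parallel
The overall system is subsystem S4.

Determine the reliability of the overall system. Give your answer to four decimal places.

0.9728

Parallel (RAID controller and host adapter): 1 − (1 − 0.760000)(1 − 0.900000) = 0.976000
Series (cache DIMM and [0.976000]): 0.960000 × 0.976000 = 0.936960
Series (disk drive, SAS expander, and cooling fan): 0.780000 × 0.820000 × 0.890000 = 0.569244
Parallel ([0.936960] and [0.569244]): 1 − (1 − 0.936960)(1 − 0.569244) = 0.9728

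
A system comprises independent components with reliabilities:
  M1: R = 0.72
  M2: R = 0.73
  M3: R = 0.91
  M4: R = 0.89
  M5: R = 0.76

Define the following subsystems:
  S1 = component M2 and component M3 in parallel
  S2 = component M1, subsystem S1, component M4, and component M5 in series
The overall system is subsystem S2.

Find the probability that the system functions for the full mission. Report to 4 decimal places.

Parallel (M2 and M3): 1 − (1 − 0.730000)(1 − 0.910000) = 0.975700
Series (M1, [0.975700], M4, and M5): 0.720000 × 0.975700 × 0.890000 × 0.760000 = 0.4752

0.4752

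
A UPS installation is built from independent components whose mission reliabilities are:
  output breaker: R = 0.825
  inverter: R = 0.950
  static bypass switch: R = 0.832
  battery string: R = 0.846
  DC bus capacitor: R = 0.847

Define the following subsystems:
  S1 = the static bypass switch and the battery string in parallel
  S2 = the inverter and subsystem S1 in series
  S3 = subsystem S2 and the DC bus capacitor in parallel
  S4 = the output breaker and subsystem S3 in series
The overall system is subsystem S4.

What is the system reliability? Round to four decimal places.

0.8156

Parallel (static bypass switch and battery string): 1 − (1 − 0.832000)(1 − 0.846000) = 0.974128
Series (inverter and [0.974128]): 0.950000 × 0.974128 = 0.925422
Parallel ([0.925422] and DC bus capacitor): 1 − (1 − 0.925422)(1 − 0.847000) = 0.988590
Series (output breaker and [0.988590]): 0.825000 × 0.988590 = 0.8156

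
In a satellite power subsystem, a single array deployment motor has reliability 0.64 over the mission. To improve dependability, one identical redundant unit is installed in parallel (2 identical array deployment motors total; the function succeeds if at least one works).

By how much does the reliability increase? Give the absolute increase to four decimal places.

0.2304

R_before = 0.64
R_after = 1 − (1 − 0.64)^2 = 0.8704
ΔR = 0.8704 − 0.64 = 0.2304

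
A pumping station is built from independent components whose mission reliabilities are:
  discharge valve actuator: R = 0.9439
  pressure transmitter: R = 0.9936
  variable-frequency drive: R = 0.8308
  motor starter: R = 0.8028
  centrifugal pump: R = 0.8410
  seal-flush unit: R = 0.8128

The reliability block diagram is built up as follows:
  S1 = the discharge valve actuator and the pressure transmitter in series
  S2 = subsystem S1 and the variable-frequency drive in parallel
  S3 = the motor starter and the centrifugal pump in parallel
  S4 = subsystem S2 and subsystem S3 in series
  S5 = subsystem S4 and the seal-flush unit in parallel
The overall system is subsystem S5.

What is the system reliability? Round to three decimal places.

Series (discharge valve actuator and pressure transmitter): 0.94390 × 0.99360 = 0.93786
Parallel ([0.93786] and variable-frequency drive): 1 − (1 − 0.93786)(1 − 0.83080) = 0.98949
Parallel (motor starter and centrifugal pump): 1 − (1 − 0.80280)(1 − 0.84100) = 0.96865
Series ([0.98949] and [0.96865]): 0.98949 × 0.96865 = 0.95847
Parallel ([0.95847] and seal-flush unit): 1 − (1 − 0.95847)(1 − 0.81280) = 0.992

0.992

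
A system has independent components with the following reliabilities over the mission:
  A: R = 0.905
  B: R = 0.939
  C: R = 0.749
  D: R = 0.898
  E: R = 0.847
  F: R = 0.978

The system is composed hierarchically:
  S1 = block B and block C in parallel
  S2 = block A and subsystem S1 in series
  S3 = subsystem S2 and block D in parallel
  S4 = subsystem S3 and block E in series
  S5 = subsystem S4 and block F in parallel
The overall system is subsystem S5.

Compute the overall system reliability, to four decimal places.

0.9964

Parallel (B and C): 1 − (1 − 0.939000)(1 − 0.749000) = 0.984689
Series (A and [0.984689]): 0.905000 × 0.984689 = 0.891144
Parallel ([0.891144] and D): 1 − (1 − 0.891144)(1 − 0.898000) = 0.988897
Series ([0.988897] and E): 0.988897 × 0.847000 = 0.837596
Parallel ([0.837596] and F): 1 − (1 − 0.837596)(1 − 0.978000) = 0.9964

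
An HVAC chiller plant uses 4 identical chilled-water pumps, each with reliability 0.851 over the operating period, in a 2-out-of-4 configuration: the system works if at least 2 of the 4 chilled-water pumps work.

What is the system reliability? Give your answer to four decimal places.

0.9882

R = Σ_{i=2}^{4} C(4,i) p^i (1−p)^{4−i} with p = 0.851
C(4,2)·0.851^2·0.149^2 = 0.096468
C(4,3)·0.851^3·0.149^1 = 0.367312
C(4,4)·0.851^4·0.149^0 = 0.524467
Sum = 0.9882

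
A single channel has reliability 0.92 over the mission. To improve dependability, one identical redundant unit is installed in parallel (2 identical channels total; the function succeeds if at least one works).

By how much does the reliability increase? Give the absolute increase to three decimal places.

R_before = 0.92
R_after = 1 − (1 − 0.92)^2 = 0.994
ΔR = 0.994 − 0.92 = 0.074

0.074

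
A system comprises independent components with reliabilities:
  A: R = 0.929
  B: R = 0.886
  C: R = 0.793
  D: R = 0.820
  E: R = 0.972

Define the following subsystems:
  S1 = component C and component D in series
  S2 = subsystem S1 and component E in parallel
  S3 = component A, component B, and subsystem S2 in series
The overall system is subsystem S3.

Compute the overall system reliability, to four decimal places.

0.8150

Series (C and D): 0.793000 × 0.820000 = 0.650260
Parallel ([0.650260] and E): 1 − (1 − 0.650260)(1 − 0.972000) = 0.990207
Series (A, B, and [0.990207]): 0.929000 × 0.886000 × 0.990207 = 0.8150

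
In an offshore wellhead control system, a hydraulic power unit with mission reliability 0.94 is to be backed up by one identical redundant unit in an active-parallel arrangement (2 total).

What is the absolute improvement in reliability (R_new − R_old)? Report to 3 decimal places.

R_before = 0.94
R_after = 1 − (1 − 0.94)^2 = 0.996
ΔR = 0.996 − 0.94 = 0.056

0.056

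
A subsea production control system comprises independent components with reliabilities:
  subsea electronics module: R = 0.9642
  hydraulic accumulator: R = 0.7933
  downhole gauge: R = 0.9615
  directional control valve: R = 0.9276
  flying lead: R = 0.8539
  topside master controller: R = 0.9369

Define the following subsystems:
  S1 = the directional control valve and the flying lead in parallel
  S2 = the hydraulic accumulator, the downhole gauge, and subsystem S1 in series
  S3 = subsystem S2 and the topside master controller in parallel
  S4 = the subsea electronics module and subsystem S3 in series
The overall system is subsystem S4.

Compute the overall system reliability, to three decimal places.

0.949

Parallel (directional control valve and flying lead): 1 − (1 − 0.92760)(1 − 0.85390) = 0.98942
Series (hydraulic accumulator, downhole gauge, and [0.98942]): 0.79330 × 0.96150 × 0.98942 = 0.75469
Parallel ([0.75469] and topside master controller): 1 − (1 − 0.75469)(1 − 0.93690) = 0.98452
Series (subsea electronics module and [0.98452]): 0.96420 × 0.98452 = 0.949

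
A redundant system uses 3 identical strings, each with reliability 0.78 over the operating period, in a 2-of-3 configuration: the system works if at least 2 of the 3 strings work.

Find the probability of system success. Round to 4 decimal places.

0.8761

R = Σ_{i=2}^{3} C(3,i) p^i (1−p)^{3−i} with p = 0.78
C(3,2)·0.78^2·0.22^1 = 0.401544
C(3,3)·0.78^3·0.22^0 = 0.474552
Sum = 0.8761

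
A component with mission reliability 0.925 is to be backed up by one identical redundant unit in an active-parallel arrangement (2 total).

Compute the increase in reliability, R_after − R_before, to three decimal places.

R_before = 0.925
R_after = 1 − (1 − 0.925)^2 = 0.994
ΔR = 0.994 − 0.925 = 0.069

0.069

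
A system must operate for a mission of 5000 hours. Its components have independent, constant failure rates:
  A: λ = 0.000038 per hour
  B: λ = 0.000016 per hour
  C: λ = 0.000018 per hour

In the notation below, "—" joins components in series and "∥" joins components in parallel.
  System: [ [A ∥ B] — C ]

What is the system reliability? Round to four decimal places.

R(A) = exp(−0.000038 × 5000) = 0.826959
R(B) = exp(−0.000016 × 5000) = 0.923116
R(C) = exp(−0.000018 × 5000) = 0.913931
Parallel (A and B): 1 − (1 − 0.826959)(1 − 0.923116) = 0.986696
Series ([0.986696] and C): 0.986696 × 0.913931 = 0.9018

0.9018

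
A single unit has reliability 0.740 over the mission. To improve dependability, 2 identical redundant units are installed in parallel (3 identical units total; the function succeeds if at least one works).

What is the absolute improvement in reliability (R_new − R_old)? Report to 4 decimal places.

R_before = 0.740
R_after = 1 − (1 − 0.740)^3 = 0.9824
ΔR = 0.9824 − 0.740 = 0.2424

0.2424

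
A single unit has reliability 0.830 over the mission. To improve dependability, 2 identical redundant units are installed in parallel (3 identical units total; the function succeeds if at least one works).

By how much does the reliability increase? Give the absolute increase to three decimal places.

R_before = 0.830
R_after = 1 − (1 − 0.830)^3 = 0.995
ΔR = 0.995 − 0.830 = 0.165

0.165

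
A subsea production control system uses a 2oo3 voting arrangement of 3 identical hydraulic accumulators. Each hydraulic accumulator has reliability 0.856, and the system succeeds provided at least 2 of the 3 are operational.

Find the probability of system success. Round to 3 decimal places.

0.944

R = Σ_{i=2}^{3} C(3,i) p^i (1−p)^{3−i} with p = 0.856
C(3,2)·0.856^2·0.144^1 = 0.31654
C(3,3)·0.856^3·0.144^0 = 0.62722
Sum = 0.944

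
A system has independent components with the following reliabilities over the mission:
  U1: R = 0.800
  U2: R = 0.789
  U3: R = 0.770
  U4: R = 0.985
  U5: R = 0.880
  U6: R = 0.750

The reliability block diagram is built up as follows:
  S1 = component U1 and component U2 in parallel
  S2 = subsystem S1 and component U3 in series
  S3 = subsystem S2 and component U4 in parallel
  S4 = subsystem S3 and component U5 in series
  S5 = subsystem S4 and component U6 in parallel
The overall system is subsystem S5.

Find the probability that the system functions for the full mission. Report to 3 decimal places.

Parallel (U1 and U2): 1 − (1 − 0.80000)(1 − 0.78900) = 0.95780
Series ([0.95780] and U3): 0.95780 × 0.77000 = 0.73751
Parallel ([0.73751] and U4): 1 − (1 − 0.73751)(1 − 0.98500) = 0.99606
Series ([0.99606] and U5): 0.99606 × 0.88000 = 0.87653
Parallel ([0.87653] and U6): 1 − (1 − 0.87653)(1 − 0.75000) = 0.969

0.969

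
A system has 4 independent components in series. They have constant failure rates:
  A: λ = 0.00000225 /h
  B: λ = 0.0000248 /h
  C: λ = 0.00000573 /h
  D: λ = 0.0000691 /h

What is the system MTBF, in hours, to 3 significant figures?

9820

Series of exponential components: λ_sys = Σ λ_i
λ_sys = 0.00000225 + 0.0000248 + 0.00000573 + 0.0000691 = 1.0188e-04 /h
MTBF = 1 / λ_sys = 9820 h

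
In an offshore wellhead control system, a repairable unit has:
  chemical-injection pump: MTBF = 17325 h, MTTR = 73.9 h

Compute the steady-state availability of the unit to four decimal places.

A(chemical-injection pump) = MTBF/(MTBF+MTTR) = 17325/(17325+73.9) = 0.9958

0.9958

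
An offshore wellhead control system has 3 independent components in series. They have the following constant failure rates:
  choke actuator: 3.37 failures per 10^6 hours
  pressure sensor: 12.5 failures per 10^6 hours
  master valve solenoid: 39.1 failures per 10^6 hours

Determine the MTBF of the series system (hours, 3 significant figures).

Series of exponential components: λ_sys = Σ λ_i
λ_sys = 0.00000337 + 0.0000125 + 0.0000391 = 5.4970e-05 /h
MTBF = 1 / λ_sys = 18200 h

18200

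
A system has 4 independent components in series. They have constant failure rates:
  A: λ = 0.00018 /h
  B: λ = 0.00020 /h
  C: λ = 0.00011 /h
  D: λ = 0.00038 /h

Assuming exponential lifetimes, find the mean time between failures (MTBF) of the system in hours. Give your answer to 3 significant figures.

Series of exponential components: λ_sys = Σ λ_i
λ_sys = 0.00018 + 0.00020 + 0.00011 + 0.00038 = 8.7000e-04 /h
MTBF = 1 / λ_sys = 1150 h

1150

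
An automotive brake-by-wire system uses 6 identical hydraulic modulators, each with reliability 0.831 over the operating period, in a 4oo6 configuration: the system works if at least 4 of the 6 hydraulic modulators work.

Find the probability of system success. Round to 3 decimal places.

0.935

R = Σ_{i=4}^{6} C(6,i) p^i (1−p)^{6−i} with p = 0.831
C(6,4)·0.831^4·0.169^2 = 0.20430
C(6,5)·0.831^5·0.169^1 = 0.40183
C(6,6)·0.831^6·0.169^0 = 0.32931
Sum = 0.935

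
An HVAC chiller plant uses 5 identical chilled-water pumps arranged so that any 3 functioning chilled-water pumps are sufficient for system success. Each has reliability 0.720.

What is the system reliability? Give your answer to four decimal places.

0.8624

R = Σ_{i=3}^{5} C(5,i) p^i (1−p)^{5−i} with p = 0.720
C(5,3)·0.720^3·0.280^2 = 0.292626
C(5,4)·0.720^4·0.280^1 = 0.376234
C(5,5)·0.720^5·0.280^0 = 0.193492
Sum = 0.8624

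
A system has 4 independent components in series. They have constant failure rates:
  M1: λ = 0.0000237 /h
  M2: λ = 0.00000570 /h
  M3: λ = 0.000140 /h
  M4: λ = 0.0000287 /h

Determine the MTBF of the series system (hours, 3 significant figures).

5050

Series of exponential components: λ_sys = Σ λ_i
λ_sys = 0.0000237 + 0.00000570 + 0.000140 + 0.0000287 = 1.9810e-04 /h
MTBF = 1 / λ_sys = 5050 h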